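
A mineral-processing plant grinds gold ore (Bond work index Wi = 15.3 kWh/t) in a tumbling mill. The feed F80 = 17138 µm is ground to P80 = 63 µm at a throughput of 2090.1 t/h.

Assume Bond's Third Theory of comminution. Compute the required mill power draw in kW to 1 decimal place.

W_Bond = 10·Wi·(1/√P₈₀ − 1/√F₈₀)
W = 10·15.3·(1/√63 − 1/√17138) = 10·15.3·(0.118349) = 18.1075 kWh/t
P = W·T = 18.1075·2090.1 = 37846.4 kW

P = 37846.4 kW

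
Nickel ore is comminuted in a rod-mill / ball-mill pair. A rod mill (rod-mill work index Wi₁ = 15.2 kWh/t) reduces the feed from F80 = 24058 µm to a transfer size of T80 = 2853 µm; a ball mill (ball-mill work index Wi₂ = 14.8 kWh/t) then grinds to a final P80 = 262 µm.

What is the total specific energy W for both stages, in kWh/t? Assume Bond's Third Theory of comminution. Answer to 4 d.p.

W = 8.2384 kWh/t

W = 10·Wi·(P80^(-½) − F80^(-½))
Stage 1 (24058→2853 µm, Wi₁=15.2): W₁ = 10·15.2·(0.018722 − 0.006447) = 1.8658 kWh/t
Stage 2 (2853→262 µm, Wi₂=14.8): W₂ = 10·14.8·(0.061780 − 0.018722) = 6.3726 kWh/t
W = W₁ + W₂ = 1.8658 + 6.3726 = 8.2384 kWh/t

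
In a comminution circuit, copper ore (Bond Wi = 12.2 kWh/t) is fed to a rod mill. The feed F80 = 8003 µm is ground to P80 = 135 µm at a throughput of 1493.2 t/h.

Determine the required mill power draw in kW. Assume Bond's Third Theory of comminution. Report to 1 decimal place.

P = 13642.4 kW

W = 10·Wi·(P80^(-½) − F80^(-½))
W = 10·12.2·(1/√135 − 1/√8003) = 10·12.2·(0.074888) = 9.1363 kWh/t
Mill draw = 9.1363 × 1493.2 = 13642.4 kW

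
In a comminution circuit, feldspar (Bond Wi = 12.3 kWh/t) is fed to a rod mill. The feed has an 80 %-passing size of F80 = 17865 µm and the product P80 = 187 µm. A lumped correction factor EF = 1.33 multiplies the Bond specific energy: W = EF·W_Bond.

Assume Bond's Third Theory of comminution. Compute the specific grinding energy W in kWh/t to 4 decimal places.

W = 10.7390 kWh/t

W = 10 Wi / √P80 − 10 Wi / √F80
1/√187 = 0.073127;  1/√17865 = 0.007482
W = 10·12.3·(0.073127 − 0.007482) = 8.0744 kWh/t
With EF = 1.33: W = 8.0744·1.33 = 10.7390 kWh/t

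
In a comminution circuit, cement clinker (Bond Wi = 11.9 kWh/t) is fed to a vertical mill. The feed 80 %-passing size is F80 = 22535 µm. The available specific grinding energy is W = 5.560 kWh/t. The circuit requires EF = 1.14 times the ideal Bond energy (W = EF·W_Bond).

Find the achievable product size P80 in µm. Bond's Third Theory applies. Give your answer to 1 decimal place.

Bond:  W = 10 Wi (1/√P − 1/√F)
W_Bond = W / EF = 5.560 / 1.14 = 4.8772 kWh/t
⇒ 1/√P80 = W_Bond/(10·Wi) + 1/√F80
  = 4.8772/(10·11.9) + 1/√22535 = 0.040985 + 0.006661 = 0.047646
P80 = (1/0.047646)² = 20.9880² = 440.50 µm

P80 = 440.5 µm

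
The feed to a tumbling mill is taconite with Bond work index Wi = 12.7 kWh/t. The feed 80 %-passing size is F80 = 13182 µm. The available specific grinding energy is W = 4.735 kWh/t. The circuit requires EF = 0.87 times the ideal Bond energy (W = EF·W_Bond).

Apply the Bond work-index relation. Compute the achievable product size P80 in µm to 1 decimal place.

P80 = 376.1 µm

Bond: W = 10·Wi·(1/√P80 − 1/√F80)
W_Bond = W / EF = 4.735 / 0.87 = 5.4425 kWh/t
P80^(−½) = W_Bond/(10 Wi) + F80^(−½)
  = 5.4425/(10·12.7) + 1/√13182 = 0.042855 + 0.008710 = 0.051564
P80 = (1/0.051564)² = 19.3932² = 376.10 µm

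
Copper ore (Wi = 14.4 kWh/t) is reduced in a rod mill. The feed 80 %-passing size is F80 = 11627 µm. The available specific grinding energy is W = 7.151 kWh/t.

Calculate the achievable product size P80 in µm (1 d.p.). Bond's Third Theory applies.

Bond:  W = 10 Wi (1/√P − 1/√F)
⇒ 1/√P80 = W/(10 Wi) + 1/√F80
  = 7.1510/(10·14.4) + 1/√11627 = 0.049660 + 0.009274 = 0.058934
P80 = (1/0.058934)² = 16.9682² = 287.92 µm

P80 = 287.9 µm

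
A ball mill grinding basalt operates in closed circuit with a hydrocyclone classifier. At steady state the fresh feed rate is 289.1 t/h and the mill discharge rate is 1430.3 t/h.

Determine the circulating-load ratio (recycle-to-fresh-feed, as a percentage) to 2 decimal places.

Discharge = new feed + return, hence
R = M − F = 1430.3 − 289.1 = 1141.2 t/h
CL = 100·R/F = 100·1141.2/289.1 = 394.74 %

CL = 394.74 %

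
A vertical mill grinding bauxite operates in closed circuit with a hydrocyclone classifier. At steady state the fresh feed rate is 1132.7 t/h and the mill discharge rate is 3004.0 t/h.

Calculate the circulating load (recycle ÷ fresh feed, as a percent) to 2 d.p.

M = F + R at steady state, so:
R = M − F = 3004.0 − 1132.7 = 1871.3 t/h
CL = 100·R/F = 100·1871.3/1132.7 = 165.21 %

CL = 165.21 %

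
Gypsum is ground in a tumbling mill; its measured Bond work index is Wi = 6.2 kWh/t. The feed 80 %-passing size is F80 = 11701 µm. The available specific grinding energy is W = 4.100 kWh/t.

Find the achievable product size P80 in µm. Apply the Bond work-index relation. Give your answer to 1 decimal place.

W_Bond = 10·Wi·(1/√P₈₀ − 1/√F₈₀)
P80^(−½) = W/(10 Wi) + F80^(−½)
  = 4.1000/(10·6.2) + 1/√11701 = 0.066129 + 0.009245 = 0.075374
P80 = (1/0.075374)² = 13.2672² = 176.02 µm

P80 = 176.0 µm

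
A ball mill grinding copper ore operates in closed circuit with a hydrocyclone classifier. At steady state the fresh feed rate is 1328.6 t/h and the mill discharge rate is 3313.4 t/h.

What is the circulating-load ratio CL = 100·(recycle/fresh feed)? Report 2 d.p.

Mill node: discharge = fresh + recycle.
R = M − F = 3313.4 − 1328.6 = 1984.8 t/h
CL = 100·R/F = 100·1984.8/1328.6 = 149.39 %

CL = 149.39 %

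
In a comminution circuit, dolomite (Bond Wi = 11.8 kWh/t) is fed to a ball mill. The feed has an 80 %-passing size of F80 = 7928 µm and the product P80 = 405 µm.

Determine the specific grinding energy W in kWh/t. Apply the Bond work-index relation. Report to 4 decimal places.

W = 10·Wi·[P80^(−½) − F80^(−½)]
1/√405 = 0.049690;  1/√7928 = 0.011231
W = 10·11.8·(0.049690 − 0.011231) = 4.5382 kWh/t

W = 4.5382 kWh/t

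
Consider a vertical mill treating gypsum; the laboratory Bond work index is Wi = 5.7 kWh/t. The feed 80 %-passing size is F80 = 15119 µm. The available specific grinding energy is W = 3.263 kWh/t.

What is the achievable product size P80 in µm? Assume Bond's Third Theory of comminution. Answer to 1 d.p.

P80 = 234.0 µm

W = 10 Wi (P80^-0.5 − F80^-0.5)
P80^-0.5 = F80^-0.5 + W/(10 Wi)
  = 3.2630/(10·5.7) + 1/√15119 = 0.057246 + 0.008133 = 0.065378
P80 = (1/0.065378)² = 15.2956² = 233.95 µm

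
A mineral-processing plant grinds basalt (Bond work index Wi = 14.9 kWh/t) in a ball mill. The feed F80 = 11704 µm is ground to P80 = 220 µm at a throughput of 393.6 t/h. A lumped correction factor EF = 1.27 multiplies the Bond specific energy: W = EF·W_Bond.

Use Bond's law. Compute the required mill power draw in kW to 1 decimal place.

P = 4333.0 kW

Bond: W = 10·Wi·(1/√P80 − 1/√F80)
W = 10·14.9·(1/√220 − 1/√11704) = 10·14.9·(0.058177) = 8.6683 kWh/t
Apply correction: 8.6683 × 1.27 = 11.0088 kWh/t
Power = W × throughput = 11.0088 kWh/t × 393.6 t/h = 4333.0 kW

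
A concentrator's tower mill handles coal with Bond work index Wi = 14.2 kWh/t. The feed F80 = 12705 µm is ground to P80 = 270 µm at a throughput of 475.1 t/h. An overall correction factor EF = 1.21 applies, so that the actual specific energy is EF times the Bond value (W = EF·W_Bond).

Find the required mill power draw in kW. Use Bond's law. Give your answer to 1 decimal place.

P = 4243.7 kW

W = 10 Wi (P80^-0.5 − F80^-0.5)
W = 10·14.2·(1/√270 − 1/√12705) = 10·14.2·(0.051986) = 7.3820 kWh/t
Corrected W = EF·W_Bond = 1.21·7.3820 = 8.9323 kWh/t
P_mill = W·ṁ = 8.9323·475.1 = 4243.7 kW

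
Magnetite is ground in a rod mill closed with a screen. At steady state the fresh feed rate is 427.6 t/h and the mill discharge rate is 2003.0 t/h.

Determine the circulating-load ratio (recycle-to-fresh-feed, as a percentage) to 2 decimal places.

CL = 368.43 %

M = F + R at steady state, so:
R = M − F = 2003.0 − 427.6 = 1575.4 t/h
CL = 100·R/F = 100·1575.4/427.6 = 368.43 %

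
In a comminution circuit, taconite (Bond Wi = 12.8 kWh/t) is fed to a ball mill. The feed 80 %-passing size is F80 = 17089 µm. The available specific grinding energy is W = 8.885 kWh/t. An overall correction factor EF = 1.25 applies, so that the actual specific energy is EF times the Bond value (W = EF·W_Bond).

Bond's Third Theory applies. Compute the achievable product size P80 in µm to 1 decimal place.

P80 = 250.5 µm

Bond: W = 10·Wi·(1/√P80 − 1/√F80)
W_Bond = W / EF = 8.885 / 1.25 = 7.1080 kWh/t
P80^(−½) = W_Bond/(10 Wi) + F80^(−½)
  = 7.1080/(10·12.8) + 1/√17089 = 0.055531 + 0.007650 = 0.063181
P80 = (1/0.063181)² = 15.8276² = 250.51 µm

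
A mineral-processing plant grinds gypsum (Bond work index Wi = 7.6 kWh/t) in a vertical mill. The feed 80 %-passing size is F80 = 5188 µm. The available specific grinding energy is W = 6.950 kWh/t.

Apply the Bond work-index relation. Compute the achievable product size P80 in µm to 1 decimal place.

P80 = 90.1 µm

W = 10·Wi·[P80^(−½) − F80^(−½)]
P80^(−½) = W/(10 Wi) + F80^(−½)
  = 6.9500/(10·7.6) + 1/√5188 = 0.091447 + 0.013884 = 0.105331
P80 = (1/0.105331)² = 9.4939² = 90.13 µm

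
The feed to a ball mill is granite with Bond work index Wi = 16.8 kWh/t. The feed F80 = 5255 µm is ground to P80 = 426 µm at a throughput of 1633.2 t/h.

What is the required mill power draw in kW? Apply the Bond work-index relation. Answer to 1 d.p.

W = 10·Wi·[P80^(−½) − F80^(−½)]
W = 10·16.8·(1/√426 − 1/√5255) = 10·16.8·(0.034655) = 5.8221 kWh/t
Power = W × throughput = 5.8221 kWh/t × 1633.2 t/h = 9508.7 kW

P = 9508.7 kW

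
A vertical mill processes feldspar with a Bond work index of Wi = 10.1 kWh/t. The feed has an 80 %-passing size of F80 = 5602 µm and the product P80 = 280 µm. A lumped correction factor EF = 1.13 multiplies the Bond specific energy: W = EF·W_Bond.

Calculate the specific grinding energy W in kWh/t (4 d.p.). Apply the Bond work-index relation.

W = 10 Wi (P80^-0.5 − F80^-0.5)
1/√280 = 0.059761;  1/√5602 = 0.013361
W = 10·10.1·(0.059761 − 0.013361) = 4.6865 kWh/t
Apply correction: 4.6865 × 1.13 = 5.2957 kWh/t

W = 5.2957 kWh/t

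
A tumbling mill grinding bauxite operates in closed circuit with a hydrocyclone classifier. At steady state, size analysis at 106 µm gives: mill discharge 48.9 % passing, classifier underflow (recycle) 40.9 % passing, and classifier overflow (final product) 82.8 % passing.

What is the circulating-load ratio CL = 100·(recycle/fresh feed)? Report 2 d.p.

Two-product formula at 106 µm:
r = (o − d)/(d − u)
r = (82.8 − 48.9)/(48.9 − 40.9) = 33.9/8.0 = 4.2375
CL = 100·r = 423.75 %

CL = 423.75 %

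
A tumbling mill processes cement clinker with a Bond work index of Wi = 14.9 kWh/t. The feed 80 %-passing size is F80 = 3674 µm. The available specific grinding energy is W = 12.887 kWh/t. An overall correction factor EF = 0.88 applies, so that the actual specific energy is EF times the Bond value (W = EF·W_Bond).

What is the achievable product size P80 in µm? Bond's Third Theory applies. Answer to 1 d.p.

Bond: W = 10·Wi·(1/√P80 − 1/√F80)
W_Bond = W / EF = 12.887 / 0.88 = 14.6443 kWh/t
⇒ 1/√P80 = W_Bond/(10 Wi) + 1/√F80
  = 14.6443/(10·14.9) + 1/√3674 = 0.098284 + 0.016498 = 0.114782
P80 = (1/0.114782)² = 8.7122² = 75.90 µm

P80 = 75.9 µm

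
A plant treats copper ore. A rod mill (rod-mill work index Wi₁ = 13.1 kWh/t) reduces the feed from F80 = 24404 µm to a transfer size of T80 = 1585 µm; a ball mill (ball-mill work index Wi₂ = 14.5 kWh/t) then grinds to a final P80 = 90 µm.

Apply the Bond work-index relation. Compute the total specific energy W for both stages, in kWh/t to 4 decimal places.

W = 14.0941 kWh/t

W = 10·Wi·[P80^(−½) − F80^(−½)]
Stage 1 (24404→1585 µm, Wi₁=13.1): W₁ = 10·13.1·(0.025118 − 0.006401) = 2.4519 kWh/t
Stage 2 (1585→90 µm, Wi₂=14.5): W₂ = 10·14.5·(0.105409 − 0.025118) = 11.6422 kWh/t
W = W₁ + W₂ = 2.4519 + 11.6422 = 14.0941 kWh/t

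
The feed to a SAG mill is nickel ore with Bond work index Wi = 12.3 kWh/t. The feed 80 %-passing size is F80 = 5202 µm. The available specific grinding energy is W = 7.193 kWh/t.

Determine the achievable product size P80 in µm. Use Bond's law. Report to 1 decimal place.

W = 10 Wi / √P80 − 10 Wi / √F80
⇒ 1/√P80 = W/(10 Wi) + 1/√F80
  = 7.1930/(10·12.3) + 1/√5202 = 0.058480 + 0.013865 = 0.072345
P80 = (1/0.072345)² = 13.8227² = 191.07 µm

P80 = 191.1 µm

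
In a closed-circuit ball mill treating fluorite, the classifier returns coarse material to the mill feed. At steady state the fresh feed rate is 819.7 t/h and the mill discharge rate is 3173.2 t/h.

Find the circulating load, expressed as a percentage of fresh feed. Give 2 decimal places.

CL = 287.12 %

M = F + R at steady state, so:
R = M − F = 3173.2 − 819.7 = 2353.5 t/h
CL = 100·R/F = 100·2353.5/819.7 = 287.12 %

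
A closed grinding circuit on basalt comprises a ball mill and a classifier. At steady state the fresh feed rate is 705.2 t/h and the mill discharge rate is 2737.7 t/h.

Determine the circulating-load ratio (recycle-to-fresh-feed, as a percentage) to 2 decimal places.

Discharge = new feed + return, hence
R = M − F = 2737.7 − 705.2 = 2032.5 t/h
CL = 100·R/F = 100·2032.5/705.2 = 288.22 %

CL = 288.22 %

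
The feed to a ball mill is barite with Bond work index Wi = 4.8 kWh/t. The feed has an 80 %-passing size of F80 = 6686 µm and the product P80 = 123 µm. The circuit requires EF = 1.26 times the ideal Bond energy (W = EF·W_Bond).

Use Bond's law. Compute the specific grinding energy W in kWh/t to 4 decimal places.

W = 4.7136 kWh/t

W = 10 Wi (P80^-0.5 − F80^-0.5)
1/√123 = 0.090167;  1/√6686 = 0.012230
W = 10·4.8·(0.090167 − 0.012230) = 3.7410 kWh/t
Corrected W = EF·W_Bond = 1.26·3.7410 = 4.7136 kWh/t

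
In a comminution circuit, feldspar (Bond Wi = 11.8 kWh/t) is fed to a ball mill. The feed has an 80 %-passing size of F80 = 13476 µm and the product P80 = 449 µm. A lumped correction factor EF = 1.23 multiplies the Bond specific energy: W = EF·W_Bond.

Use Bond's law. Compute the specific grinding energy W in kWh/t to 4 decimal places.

W = 10 Wi (1/√P80 − 1/√F80)  [Bond]
1/√449 = 0.047193;  1/√13476 = 0.008614
W = 10·11.8·(0.047193 − 0.008614) = 4.5523 kWh/t
W_actual = 1.23 × 4.5523 = 5.5993 kWh/t

W = 5.5993 kWh/t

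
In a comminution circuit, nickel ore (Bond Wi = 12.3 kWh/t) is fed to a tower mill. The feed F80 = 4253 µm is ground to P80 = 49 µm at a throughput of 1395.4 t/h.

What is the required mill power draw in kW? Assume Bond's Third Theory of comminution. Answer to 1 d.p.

P = 21887.4 kW

W = 10·Wi·[P80^(−½) − F80^(−½)]
W = 10·12.3·(1/√49 − 1/√4253) = 10·12.3·(0.127523) = 15.6854 kWh/t
P = W·T = 15.6854·1395.4 = 21887.4 kW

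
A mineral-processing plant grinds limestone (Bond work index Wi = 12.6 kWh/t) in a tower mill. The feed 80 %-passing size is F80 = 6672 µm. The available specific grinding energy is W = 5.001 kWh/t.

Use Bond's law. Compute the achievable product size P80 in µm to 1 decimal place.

W = 10 Wi (1/√P80 − 1/√F80)  [Bond]
⇒ 1/√P80 = W/(10 Wi) + 1/√F80
  = 5.0010/(10·12.6) + 1/√6672 = 0.039690 + 0.012243 = 0.051933
P80 = (1/0.051933)² = 19.2556² = 370.78 µm

P80 = 370.8 µm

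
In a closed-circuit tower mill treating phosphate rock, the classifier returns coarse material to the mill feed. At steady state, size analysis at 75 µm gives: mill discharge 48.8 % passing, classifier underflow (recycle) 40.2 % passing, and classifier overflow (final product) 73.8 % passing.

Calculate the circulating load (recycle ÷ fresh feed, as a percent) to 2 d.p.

CL = 290.70 %

Let r = R/F. Size balance at 75 µm:
r = (o − d)/(d − u)
r = (73.8 − 48.8)/(48.8 − 40.2) = 25.0/8.6 = 2.9070
CL = 100·r = 290.70 %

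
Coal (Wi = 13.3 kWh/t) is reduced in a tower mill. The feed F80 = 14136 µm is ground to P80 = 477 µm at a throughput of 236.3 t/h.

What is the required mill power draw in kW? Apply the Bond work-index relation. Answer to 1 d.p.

P = 1174.7 kW

W = 10·Wi·(P80^(-½) − F80^(-½))
W = 10·13.3·(1/√477 − 1/√14136) = 10·13.3·(0.037376) = 4.9710 kWh/t
P = W·T = 4.9710·236.3 = 1174.7 kW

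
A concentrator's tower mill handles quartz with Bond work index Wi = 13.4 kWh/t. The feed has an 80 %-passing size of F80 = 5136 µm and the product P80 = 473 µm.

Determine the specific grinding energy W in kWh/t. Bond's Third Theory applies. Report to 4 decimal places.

W = 10·Wi·(P80^(-½) − F80^(-½))
1/√473 = 0.045980;  1/√5136 = 0.013954
W = 10·13.4·(0.045980 − 0.013954) = 4.2915 kWh/t

W = 4.2915 kWh/t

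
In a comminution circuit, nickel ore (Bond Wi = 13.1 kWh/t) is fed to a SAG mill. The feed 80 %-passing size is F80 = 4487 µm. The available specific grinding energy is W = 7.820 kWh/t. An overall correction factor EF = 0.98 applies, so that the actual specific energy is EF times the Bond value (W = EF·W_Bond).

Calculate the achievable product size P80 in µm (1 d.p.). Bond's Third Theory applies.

P80 = 173.9 µm

W = 10 Wi (P80^-0.5 − F80^-0.5)
W_Bond = W / EF = 7.820 / 0.98 = 7.9796 kWh/t
P80^-0.5 = F80^-0.5 + W_Bond/(10 Wi)
  = 7.9796/(10·13.1) + 1/√4487 = 0.060913 + 0.014929 = 0.075842
P80 = (1/0.075842)² = 13.1854² = 173.85 µm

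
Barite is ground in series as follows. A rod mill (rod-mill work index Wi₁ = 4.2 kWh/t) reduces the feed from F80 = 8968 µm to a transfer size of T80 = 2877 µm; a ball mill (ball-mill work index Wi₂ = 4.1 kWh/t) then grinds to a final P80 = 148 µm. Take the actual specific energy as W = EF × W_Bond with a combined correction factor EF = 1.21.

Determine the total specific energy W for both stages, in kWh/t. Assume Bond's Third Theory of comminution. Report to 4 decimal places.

W = 3.5638 kWh/t

W = 10 Wi / √P80 − 10 Wi / √F80
Stage 1 (8968→2877 µm, Wi₁=4.2): W₁ = 10·4.2·(0.018644 − 0.010560) = 0.3395 kWh/t
Stage 2 (2877→148 µm, Wi₂=4.1): W₂ = 10·4.1·(0.082199 − 0.018644) = 2.6058 kWh/t
W = W₁ + W₂ = 0.3395 + 2.6058 = 2.9453 kWh/t
With EF = 1.21: W = 2.9453·1.21 = 3.5638 kWh/t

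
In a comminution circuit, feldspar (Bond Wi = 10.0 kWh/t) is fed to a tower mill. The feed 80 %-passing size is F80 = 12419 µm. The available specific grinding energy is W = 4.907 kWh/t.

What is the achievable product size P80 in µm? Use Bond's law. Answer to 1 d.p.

W_Bond = 10·Wi·(1/√P₈₀ − 1/√F₈₀)
P80^-0.5 = F80^-0.5 + W/(10 Wi)
  = 4.9070/(10·10.0) + 1/√12419 = 0.049070 + 0.008973 = 0.058043
P80 = (1/0.058043)² = 17.2285² = 296.82 µm

P80 = 296.8 µm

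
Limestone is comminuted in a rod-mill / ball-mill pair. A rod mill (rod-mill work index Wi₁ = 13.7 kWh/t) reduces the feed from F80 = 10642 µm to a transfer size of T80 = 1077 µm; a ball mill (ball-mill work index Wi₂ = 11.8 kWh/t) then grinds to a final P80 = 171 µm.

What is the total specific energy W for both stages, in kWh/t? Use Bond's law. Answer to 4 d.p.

W_Bond = 10·Wi·(1/√P₈₀ − 1/√F₈₀)
Stage 1 (10642→1077 µm, Wi₁=13.7): W₁ = 10·13.7·(0.030471 − 0.009694) = 2.8465 kWh/t
Stage 2 (1077→171 µm, Wi₂=11.8): W₂ = 10·11.8·(0.076472 − 0.030471) = 5.4281 kWh/t
W = W₁ + W₂ = 2.8465 + 5.4281 = 8.2746 kWh/t

W = 8.2746 kWh/t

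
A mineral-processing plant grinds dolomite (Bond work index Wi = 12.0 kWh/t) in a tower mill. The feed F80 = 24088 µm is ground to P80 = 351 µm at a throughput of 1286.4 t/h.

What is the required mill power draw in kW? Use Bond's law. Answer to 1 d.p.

W = 10 Wi (P80^-0.5 − F80^-0.5)
W = 10·12.0·(1/√351 − 1/√24088) = 10·12.0·(0.046933) = 5.6319 kWh/t
Power = W × throughput = 5.6319 kWh/t × 1286.4 t/h = 7244.9 kW

P = 7244.9 kW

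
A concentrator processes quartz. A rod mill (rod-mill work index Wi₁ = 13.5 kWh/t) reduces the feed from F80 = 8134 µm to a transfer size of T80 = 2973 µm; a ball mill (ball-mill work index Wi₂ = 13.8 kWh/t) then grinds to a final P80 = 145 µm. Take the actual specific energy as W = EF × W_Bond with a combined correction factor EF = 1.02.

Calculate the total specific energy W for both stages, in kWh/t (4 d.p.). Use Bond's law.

W = 10.1066 kWh/t

W = 10·Wi·(P80^(-½) − F80^(-½))
Stage 1 (8134→2973 µm, Wi₁=13.5): W₁ = 10·13.5·(0.018340 − 0.011088) = 0.9791 kWh/t
Stage 2 (2973→145 µm, Wi₂=13.8): W₂ = 10·13.8·(0.083045 − 0.018340) = 8.9293 kWh/t
W = W₁ + W₂ = 0.9791 + 8.9293 = 9.9084 kWh/t
Apply correction: 9.9084 × 1.02 = 10.1066 kWh/t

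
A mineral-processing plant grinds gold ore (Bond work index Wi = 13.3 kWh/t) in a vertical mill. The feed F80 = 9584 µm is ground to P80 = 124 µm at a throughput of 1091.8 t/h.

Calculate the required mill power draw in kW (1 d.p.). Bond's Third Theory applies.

Bond:  W = 10 Wi (1/√P − 1/√F)
W = 10·13.3·(1/√124 − 1/√9584) = 10·13.3·(0.079588) = 10.5852 kWh/t
Power = W × throughput = 10.5852 kWh/t × 1091.8 t/h = 11556.9 kW

P = 11556.9 kW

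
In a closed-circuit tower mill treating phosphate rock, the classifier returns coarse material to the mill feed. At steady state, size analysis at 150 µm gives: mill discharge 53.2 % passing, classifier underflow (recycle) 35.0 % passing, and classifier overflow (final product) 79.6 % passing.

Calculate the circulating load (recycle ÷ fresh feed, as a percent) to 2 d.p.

CL = 145.05 %

Mass balance on the −150 µm fraction:
d + r·d = r·u + o → r(d−u) = o−d
r = (79.6 − 53.2)/(53.2 − 35.0) = 26.4/18.2 = 1.4505
CL = 100·r = 145.05 %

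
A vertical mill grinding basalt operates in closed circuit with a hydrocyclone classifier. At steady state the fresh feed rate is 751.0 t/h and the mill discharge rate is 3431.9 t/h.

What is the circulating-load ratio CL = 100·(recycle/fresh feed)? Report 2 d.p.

Mill node: discharge = fresh + recycle.
R = M − F = 3431.9 − 751.0 = 2680.9 t/h
CL = 100·R/F = 100·2680.9/751.0 = 356.98 %

CL = 356.98 %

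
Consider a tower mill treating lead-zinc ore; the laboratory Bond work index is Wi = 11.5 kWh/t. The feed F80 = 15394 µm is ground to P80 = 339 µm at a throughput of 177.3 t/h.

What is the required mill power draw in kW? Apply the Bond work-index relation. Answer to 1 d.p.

P = 943.1 kW

Bond: W = 10·Wi·(1/√P80 − 1/√F80)
W = 10·11.5·(1/√339 − 1/√15394) = 10·11.5·(0.046253) = 5.3191 kWh/t
Mill draw = 5.3191 × 177.3 = 943.1 kW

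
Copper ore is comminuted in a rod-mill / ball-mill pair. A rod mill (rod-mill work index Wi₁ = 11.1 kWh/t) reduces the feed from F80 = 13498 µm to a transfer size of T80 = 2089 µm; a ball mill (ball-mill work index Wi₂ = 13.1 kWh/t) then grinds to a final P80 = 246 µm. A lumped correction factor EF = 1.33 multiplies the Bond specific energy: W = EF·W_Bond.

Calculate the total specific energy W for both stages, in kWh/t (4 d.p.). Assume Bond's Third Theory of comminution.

W = 10·Wi·(P80^(-½) − F80^(-½))
Stage 1 (13498→2089 µm, Wi₁=11.1): W₁ = 10·11.1·(0.021879 − 0.008607) = 1.4732 kWh/t
Stage 2 (2089→246 µm, Wi₂=13.1): W₂ = 10·13.1·(0.063758 − 0.021879) = 5.4861 kWh/t
W = W₁ + W₂ = 1.4732 + 5.4861 = 6.9593 kWh/t
Corrected W = EF·W_Bond = 1.33·6.9593 = 9.2558 kWh/t

W = 9.2558 kWh/t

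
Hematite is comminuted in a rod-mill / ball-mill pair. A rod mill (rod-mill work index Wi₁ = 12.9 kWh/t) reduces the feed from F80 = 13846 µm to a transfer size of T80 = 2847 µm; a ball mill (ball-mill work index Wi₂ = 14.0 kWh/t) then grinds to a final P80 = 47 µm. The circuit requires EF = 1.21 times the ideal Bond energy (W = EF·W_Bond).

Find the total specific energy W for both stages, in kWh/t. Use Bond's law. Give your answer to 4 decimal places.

W = 23.1336 kWh/t

W = 10 Wi (1/√P80 − 1/√F80)  [Bond]
Stage 1 (13846→2847 µm, Wi₁=12.9): W₁ = 10·12.9·(0.018742 − 0.008498) = 1.3214 kWh/t
Stage 2 (2847→47 µm, Wi₂=14.0): W₂ = 10·14.0·(0.145865 − 0.018742) = 17.7973 kWh/t
W = W₁ + W₂ = 1.3214 + 17.7973 = 19.1186 kWh/t
Apply correction: 19.1186 × 1.21 = 23.1336 kWh/t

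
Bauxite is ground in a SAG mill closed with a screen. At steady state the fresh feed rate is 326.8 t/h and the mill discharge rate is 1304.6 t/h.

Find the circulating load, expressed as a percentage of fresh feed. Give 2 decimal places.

Mill node: discharge = fresh + recycle.
R = M − F = 1304.6 − 326.8 = 977.8 t/h
CL = 100·R/F = 100·977.8/326.8 = 299.20 %

CL = 299.20 %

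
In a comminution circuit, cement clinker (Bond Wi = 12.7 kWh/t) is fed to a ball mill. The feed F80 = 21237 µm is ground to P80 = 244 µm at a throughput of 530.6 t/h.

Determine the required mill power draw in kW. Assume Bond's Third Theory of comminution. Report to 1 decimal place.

P = 3851.6 kW

W_Bond = 10·Wi·(1/√P₈₀ − 1/√F₈₀)
W = 10·12.7·(1/√244 − 1/√21237) = 10·12.7·(0.057156) = 7.2589 kWh/t
Power = W × throughput = 7.2589 kWh/t × 530.6 t/h = 3851.6 kW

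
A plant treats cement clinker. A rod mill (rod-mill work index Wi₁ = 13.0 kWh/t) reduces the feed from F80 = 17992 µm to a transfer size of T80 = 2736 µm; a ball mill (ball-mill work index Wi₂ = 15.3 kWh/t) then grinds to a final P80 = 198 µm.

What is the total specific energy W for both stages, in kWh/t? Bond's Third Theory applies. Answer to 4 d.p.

W = 9.4643 kWh/t

W = 10·Wi·(P80^(-½) − F80^(-½))
Stage 1 (17992→2736 µm, Wi₁=13.0): W₁ = 10·13.0·(0.019118 − 0.007455) = 1.5162 kWh/t
Stage 2 (2736→198 µm, Wi₂=15.3): W₂ = 10·15.3·(0.071067 − 0.019118) = 7.9482 kWh/t
W = W₁ + W₂ = 1.5162 + 7.9482 = 9.4643 kWh/t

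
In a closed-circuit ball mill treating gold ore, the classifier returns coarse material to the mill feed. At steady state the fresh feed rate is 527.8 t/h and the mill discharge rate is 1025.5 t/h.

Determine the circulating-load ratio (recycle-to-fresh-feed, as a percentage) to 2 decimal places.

M = F + R at steady state, so:
R = M − F = 1025.5 − 527.8 = 497.7 t/h
CL = 100·R/F = 100·497.7/527.8 = 94.30 %

CL = 94.30 %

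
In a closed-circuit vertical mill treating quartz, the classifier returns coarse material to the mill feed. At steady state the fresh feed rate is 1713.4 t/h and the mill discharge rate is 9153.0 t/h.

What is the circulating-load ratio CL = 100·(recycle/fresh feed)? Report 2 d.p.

CL = 434.20 %

Discharge = new feed + return, hence
R = M − F = 9153.0 − 1713.4 = 7439.6 t/h
CL = 100·R/F = 100·7439.6/1713.4 = 434.20 %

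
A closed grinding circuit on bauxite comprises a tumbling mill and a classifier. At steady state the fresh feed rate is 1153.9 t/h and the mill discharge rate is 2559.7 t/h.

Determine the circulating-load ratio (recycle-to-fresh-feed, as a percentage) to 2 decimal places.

CL = 121.83 %

Discharge = new feed + return, hence
R = M − F = 2559.7 − 1153.9 = 1405.8 t/h
CL = 100·R/F = 100·1405.8/1153.9 = 121.83 %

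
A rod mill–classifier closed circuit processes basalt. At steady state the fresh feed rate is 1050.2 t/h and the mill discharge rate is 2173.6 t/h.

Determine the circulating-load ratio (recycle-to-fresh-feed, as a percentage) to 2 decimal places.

Discharge = new feed + return, hence
R = M − F = 2173.6 − 1050.2 = 1123.4 t/h
CL = 100·R/F = 100·1123.4/1050.2 = 106.97 %

CL = 106.97 %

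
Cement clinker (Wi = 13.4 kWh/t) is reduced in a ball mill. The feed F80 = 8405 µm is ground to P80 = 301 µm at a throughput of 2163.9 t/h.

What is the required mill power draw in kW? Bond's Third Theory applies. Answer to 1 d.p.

Bond: W = 10·Wi·(1/√P80 − 1/√F80)
W = 10·13.4·(1/√301 − 1/√8405) = 10·13.4·(0.046731) = 6.2620 kWh/t
P_mill = W·ṁ = 6.2620·2163.9 = 13550.4 kW

P = 13550.4 kW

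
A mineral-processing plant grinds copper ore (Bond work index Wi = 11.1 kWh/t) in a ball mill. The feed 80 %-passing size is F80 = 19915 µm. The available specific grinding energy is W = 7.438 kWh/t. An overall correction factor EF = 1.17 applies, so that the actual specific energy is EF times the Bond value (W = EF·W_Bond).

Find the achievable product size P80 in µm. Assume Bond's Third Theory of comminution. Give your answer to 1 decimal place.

P80 = 241.4 µm

W = 10 Wi (P80^-0.5 − F80^-0.5)
W_Bond = W / EF = 7.438 / 1.17 = 6.3573 kWh/t
⇒ 1/√P80 = W_Bond/(10 Wi) + 1/√F80
  = 6.3573/(10·11.1) + 1/√19915 = 0.057273 + 0.007086 = 0.064359
P80 = (1/0.064359)² = 15.5379² = 241.43 µm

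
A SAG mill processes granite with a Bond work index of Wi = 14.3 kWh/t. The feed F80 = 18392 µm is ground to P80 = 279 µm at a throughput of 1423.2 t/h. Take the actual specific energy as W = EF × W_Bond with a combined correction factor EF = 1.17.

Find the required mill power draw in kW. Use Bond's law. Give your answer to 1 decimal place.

P = 12499.8 kW

W_Bond = 10·Wi·(1/√P₈₀ − 1/√F₈₀)
W = 10·14.3·(1/√279 − 1/√18392) = 10·14.3·(0.052495) = 7.5067 kWh/t
Corrected W = EF·W_Bond = 1.17·7.5067 = 8.7829 kWh/t
Mill draw = 8.7829 × 1423.2 = 12499.8 kW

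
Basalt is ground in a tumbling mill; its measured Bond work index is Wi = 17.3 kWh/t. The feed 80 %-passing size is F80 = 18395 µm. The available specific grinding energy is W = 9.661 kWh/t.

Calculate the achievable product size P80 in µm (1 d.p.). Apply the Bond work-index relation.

P80 = 250.2 µm

W_Bond = 10·Wi·(1/√P₈₀ − 1/√F₈₀)
1/√P80 = 1/√F80 + W/(10·Wi)
  = 9.6610/(10·17.3) + 1/√18395 = 0.055844 + 0.007373 = 0.063217
P80 = (1/0.063217)² = 15.8185² = 250.23 µm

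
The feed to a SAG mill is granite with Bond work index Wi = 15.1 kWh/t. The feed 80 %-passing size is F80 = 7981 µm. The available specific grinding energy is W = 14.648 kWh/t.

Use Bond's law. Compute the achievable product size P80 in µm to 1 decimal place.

P80 = 85.4 µm

W = 10·Wi·[P80^(−½) − F80^(−½)]
P80^-0.5 = F80^-0.5 + W/(10 Wi)
  = 14.6480/(10·15.1) + 1/√7981 = 0.097007 + 0.011194 = 0.108200
P80 = (1/0.108200)² = 9.2421² = 85.42 µm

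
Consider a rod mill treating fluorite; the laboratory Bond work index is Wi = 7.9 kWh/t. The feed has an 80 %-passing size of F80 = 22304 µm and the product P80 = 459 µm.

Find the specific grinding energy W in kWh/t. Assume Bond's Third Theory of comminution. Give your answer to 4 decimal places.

W = 10 Wi / √P80 − 10 Wi / √F80
1/√459 = 0.046676;  1/√22304 = 0.006696
W = 10·7.9·(0.046676 − 0.006696) = 3.1584 kWh/t

W = 3.1584 kWh/t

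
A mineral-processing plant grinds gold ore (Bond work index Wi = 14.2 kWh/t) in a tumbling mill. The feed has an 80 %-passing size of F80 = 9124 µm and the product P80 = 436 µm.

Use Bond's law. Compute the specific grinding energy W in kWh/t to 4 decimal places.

W = 5.3140 kWh/t

W = 10 Wi / √P80 − 10 Wi / √F80
1/√436 = 0.047891;  1/√9124 = 0.010469
W = 10·14.2·(0.047891 − 0.010469) = 5.3140 kWh/t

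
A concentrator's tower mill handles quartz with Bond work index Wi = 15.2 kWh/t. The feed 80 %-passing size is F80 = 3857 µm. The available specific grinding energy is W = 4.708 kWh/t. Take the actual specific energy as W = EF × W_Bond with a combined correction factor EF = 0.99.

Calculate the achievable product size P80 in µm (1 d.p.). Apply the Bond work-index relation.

W = 10 Wi (1/√P80 − 1/√F80)  [Bond]
W_Bond = W / EF = 4.708 / 0.99 = 4.7556 kWh/t
⇒ 1/√P80 = W_Bond/(10·Wi) + 1/√F80
  = 4.7556/(10·15.2) + 1/√3857 = 0.031287 + 0.016102 = 0.047388
P80 = (1/0.047388)² = 21.1022² = 445.30 µm

P80 = 445.3 µm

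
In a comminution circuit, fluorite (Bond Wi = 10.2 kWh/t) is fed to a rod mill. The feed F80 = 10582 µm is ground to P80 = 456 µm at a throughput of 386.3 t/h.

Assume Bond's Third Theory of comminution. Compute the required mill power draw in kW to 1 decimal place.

W = 10 Wi (P80^-0.5 − F80^-0.5)
W = 10·10.2·(1/√456 − 1/√10582) = 10·10.2·(0.037108) = 3.7850 kWh/t
Power = W × throughput = 3.7850 kWh/t × 386.3 t/h = 1462.2 kW

P = 1462.2 kW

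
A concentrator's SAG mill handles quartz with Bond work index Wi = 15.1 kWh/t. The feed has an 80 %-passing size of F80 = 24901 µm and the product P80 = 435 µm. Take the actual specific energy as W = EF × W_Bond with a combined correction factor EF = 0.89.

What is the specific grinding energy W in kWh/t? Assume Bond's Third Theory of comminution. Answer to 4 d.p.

W = 5.5919 kWh/t

Bond:  W = 10 Wi (1/√P − 1/√F)
1/√435 = 0.047946;  1/√24901 = 0.006337
W = 10·15.1·(0.047946 − 0.006337) = 6.2830 kWh/t
Apply correction: 6.2830 × 0.89 = 5.5919 kWh/t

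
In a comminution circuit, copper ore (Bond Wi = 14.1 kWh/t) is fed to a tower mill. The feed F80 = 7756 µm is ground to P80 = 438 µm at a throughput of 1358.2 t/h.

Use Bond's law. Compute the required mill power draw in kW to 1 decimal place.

P = 6976.0 kW

W = 10 Wi (P80^-0.5 − F80^-0.5)
W = 10·14.1·(1/√438 − 1/√7756) = 10·14.1·(0.036427) = 5.1362 kWh/t
P = W·T = 5.1362·1358.2 = 6976.0 kW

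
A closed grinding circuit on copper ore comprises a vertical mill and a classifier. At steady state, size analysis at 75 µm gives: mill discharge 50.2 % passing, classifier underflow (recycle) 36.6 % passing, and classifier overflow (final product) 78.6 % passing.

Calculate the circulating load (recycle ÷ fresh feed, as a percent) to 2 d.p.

Mass balance on the −75 µm fraction:
Fd + Rd = Ru + Fo ⇒ R/F = (o−d)/(d−u)
r = (78.6 − 50.2)/(50.2 − 36.6) = 28.4/13.6 = 2.0882
CL = 100·r = 208.82 %

CL = 208.82 %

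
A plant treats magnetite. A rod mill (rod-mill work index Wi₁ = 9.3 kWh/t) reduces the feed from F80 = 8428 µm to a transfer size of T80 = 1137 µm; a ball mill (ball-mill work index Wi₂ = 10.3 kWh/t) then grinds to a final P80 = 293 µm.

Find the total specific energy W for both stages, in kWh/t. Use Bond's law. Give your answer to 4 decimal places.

W_Bond = 10·Wi·(1/√P₈₀ − 1/√F₈₀)
Stage 1 (8428→1137 µm, Wi₁=9.3): W₁ = 10·9.3·(0.029656 − 0.010893) = 1.7450 kWh/t
Stage 2 (1137→293 µm, Wi₂=10.3): W₂ = 10·10.3·(0.058421 − 0.029656) = 2.9627 kWh/t
W = W₁ + W₂ = 1.7450 + 2.9627 = 4.7077 kWh/t

W = 4.7077 kWh/t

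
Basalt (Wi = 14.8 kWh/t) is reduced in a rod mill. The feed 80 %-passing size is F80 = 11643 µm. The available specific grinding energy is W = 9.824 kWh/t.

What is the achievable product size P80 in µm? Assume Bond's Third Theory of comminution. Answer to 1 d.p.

W = 10 Wi (P80^-0.5 − F80^-0.5)
1/√P80 = 1/√F80 + W/(10·Wi)
  = 9.8240/(10·14.8) + 1/√11643 = 0.066378 + 0.009268 = 0.075646
P80 = (1/0.075646)² = 13.2195² = 174.75 µm

P80 = 174.8 µm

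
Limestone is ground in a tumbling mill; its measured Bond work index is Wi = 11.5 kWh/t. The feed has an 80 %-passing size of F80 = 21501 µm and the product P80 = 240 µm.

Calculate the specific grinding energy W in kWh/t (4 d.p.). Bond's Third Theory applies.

W = 6.6389 kWh/t

Bond: W = 10·Wi·(1/√P80 − 1/√F80)
1/√240 = 0.064550;  1/√21501 = 0.006820
W = 10·11.5·(0.064550 − 0.006820) = 6.6389 kWh/t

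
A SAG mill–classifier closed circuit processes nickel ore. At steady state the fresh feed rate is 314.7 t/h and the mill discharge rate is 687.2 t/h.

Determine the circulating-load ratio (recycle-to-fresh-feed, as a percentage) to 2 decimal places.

CL = 118.37 %

Steady state: M = F + R.
R = M − F = 687.2 − 314.7 = 372.5 t/h
CL = 100·R/F = 100·372.5/314.7 = 118.37 %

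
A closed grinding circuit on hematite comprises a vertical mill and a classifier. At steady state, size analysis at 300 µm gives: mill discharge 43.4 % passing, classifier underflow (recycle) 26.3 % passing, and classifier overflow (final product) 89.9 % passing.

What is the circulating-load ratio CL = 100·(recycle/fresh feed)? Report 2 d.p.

CL = 271.93 %

Classifier node, passing 300 µm:
Fd + Rd = Ru + Fo ⇒ R/F = (o−d)/(d−u)
r = (89.9 − 43.4)/(43.4 − 26.3) = 46.5/17.1 = 2.7193
CL = 100·r = 271.93 %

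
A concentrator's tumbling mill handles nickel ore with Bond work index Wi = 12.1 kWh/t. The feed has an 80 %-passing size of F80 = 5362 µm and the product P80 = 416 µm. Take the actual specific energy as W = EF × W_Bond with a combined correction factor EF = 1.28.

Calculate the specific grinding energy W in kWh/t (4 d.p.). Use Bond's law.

W = 5.4785 kWh/t

W = 10 Wi (1/√P80 − 1/√F80)  [Bond]
1/√416 = 0.049029;  1/√5362 = 0.013656
W = 10·12.1·(0.049029 − 0.013656) = 4.2801 kWh/t
Corrected W = EF·W_Bond = 1.28·4.2801 = 5.4785 kWh/t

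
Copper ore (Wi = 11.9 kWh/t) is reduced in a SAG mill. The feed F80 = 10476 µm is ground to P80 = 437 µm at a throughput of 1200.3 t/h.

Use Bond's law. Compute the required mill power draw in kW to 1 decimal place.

W = 10·Wi·[P80^(−½) − F80^(−½)]
W = 10·11.9·(1/√437 − 1/√10476) = 10·11.9·(0.038066) = 4.5299 kWh/t
Mill draw = 4.5299 × 1200.3 = 5437.2 kW

P = 5437.2 kW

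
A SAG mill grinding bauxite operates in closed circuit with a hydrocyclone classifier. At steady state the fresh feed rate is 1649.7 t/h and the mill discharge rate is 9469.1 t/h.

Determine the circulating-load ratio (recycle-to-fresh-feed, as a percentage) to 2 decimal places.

CL = 473.99 %

Discharge = new feed + return, hence
R = M − F = 9469.1 − 1649.7 = 7819.4 t/h
CL = 100·R/F = 100·7819.4/1649.7 = 473.99 %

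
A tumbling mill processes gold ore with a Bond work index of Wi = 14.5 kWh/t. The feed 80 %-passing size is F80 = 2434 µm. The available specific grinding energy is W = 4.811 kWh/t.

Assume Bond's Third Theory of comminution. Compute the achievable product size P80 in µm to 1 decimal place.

P80 = 350.0 µm

W = 10 Wi / √P80 − 10 Wi / √F80
P80^(−½) = W/(10 Wi) + F80^(−½)
  = 4.8110/(10·14.5) + 1/√2434 = 0.033179 + 0.020269 = 0.053449
P80 = (1/0.053449)² = 18.7095² = 350.05 µm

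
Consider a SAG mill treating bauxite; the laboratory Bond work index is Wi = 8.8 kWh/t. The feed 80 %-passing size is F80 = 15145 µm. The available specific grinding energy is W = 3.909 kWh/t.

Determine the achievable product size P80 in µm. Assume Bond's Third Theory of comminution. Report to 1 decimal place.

P80 = 362.2 µm

W = 10 Wi (P80^-0.5 − F80^-0.5)
P80^(−½) = W/(10 Wi) + F80^(−½)
  = 3.9090/(10·8.8) + 1/√15145 = 0.044420 + 0.008126 = 0.052546
P80 = (1/0.052546)² = 19.0309² = 362.17 µm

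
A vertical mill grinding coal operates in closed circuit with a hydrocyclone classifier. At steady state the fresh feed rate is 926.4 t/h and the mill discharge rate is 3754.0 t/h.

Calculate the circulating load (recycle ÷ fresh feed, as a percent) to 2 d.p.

CL = 305.22 %

Discharge = new feed + return, hence
R = M − F = 3754.0 − 926.4 = 2827.6 t/h
CL = 100·R/F = 100·2827.6/926.4 = 305.22 %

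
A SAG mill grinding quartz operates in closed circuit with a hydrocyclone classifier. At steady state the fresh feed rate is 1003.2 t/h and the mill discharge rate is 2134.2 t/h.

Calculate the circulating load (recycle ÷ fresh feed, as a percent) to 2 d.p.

Steady state: M = F + R.
R = M − F = 2134.2 − 1003.2 = 1131.0 t/h
CL = 100·R/F = 100·1131.0/1003.2 = 112.74 %

CL = 112.74 %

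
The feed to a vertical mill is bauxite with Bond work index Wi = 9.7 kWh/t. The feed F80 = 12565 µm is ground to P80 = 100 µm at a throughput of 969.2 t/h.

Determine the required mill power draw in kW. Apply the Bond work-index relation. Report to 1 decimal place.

P = 8562.5 kW

W = 10 Wi / √P80 − 10 Wi / √F80
W = 10·9.7·(1/√100 − 1/√12565) = 10·9.7·(0.091079) = 8.8347 kWh/t
Mill draw = 8.8347 × 969.2 = 8562.5 kW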